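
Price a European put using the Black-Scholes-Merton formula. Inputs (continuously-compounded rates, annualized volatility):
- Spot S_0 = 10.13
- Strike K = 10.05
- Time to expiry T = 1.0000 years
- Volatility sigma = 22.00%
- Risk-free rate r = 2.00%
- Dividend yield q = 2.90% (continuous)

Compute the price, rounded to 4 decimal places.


d1 = (ln(S/K) + (r - q + 0.5*sigma^2) * T) / (sigma * sqrt(T)) = 0.10513038
d2 = d1 - sigma * sqrt(T) = -0.11486962
exp(-rT) = 0.98019867; exp(-qT) = 0.97141646
P = K * exp(-rT) * N(-d2) - S_0 * exp(-qT) * N(-d1)
N(-d1) = 0.45813618; N(-d2) = 0.54572577
P = 10.0500 * 0.98019867 * 0.54572577 - 10.1300 * 0.97141646 * 0.45813618 = 0.8677

Answer: Price = 0.8677


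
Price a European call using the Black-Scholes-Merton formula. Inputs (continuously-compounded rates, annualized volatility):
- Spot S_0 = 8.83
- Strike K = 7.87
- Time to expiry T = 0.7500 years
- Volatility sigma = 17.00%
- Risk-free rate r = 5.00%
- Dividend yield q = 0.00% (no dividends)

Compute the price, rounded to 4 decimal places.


Answer: Price = 1.3431

Derivation:
d1 = (ln(S/K) + (r - q + 0.5*sigma^2) * T) / (sigma * sqrt(T)) = 1.11010500
d2 = d1 - sigma * sqrt(T) = 0.96288068
exp(-rT) = 0.96319442; exp(-qT) = 1.00000000
C = S_0 * exp(-qT) * N(d1) - K * exp(-rT) * N(d2)
N(d1) = 0.86652311; N(d2) = 0.83219630
C = 8.8300 * 1.00000000 * 0.86652311 - 7.8700 * 0.96319442 * 0.83219630 = 1.3431


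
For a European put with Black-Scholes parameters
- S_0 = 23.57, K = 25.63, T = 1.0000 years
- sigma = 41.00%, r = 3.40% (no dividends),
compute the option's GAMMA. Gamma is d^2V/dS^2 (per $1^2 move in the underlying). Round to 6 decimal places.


Answer: Gamma = 0.041139

Derivation:
d1 = 0.0835638453; d2 = -0.3264361547
phi(d1) = 0.3975518189; exp(-qT) = 1.0000000000; exp(-rT) = 0.9665715046
Gamma = exp(-qT) * phi(d1) / (S * sigma * sqrt(T)) = 1.0000000000 * 0.3975518189 / (23.5700 * 0.4100 * 1.0000000000) = 0.041139


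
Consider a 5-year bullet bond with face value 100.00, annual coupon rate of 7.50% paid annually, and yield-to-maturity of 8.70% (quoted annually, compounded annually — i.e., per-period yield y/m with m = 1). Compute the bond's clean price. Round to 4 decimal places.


Coupon per period c = face * coupon_rate / m = 7.500000
Periods per year m = 1; per-period yield y/m = 0.087000
Number of cashflows N = 5
Cashflows (t years, CF_t, discount factor 1/(1+y/m)^(m*t), PV):
  t = 1.0000: CF_t = 7.500000, DF = 0.919963, PV = 6.899724
  t = 2.0000: CF_t = 7.500000, DF = 0.846332, PV = 6.347492
  t = 3.0000: CF_t = 7.500000, DF = 0.778595, PV = 5.839459
  t = 4.0000: CF_t = 7.500000, DF = 0.716278, PV = 5.372088
  t = 5.0000: CF_t = 107.500000, DF = 0.658950, PV = 70.837095
Price P = sum_t PV_t = 95.295858

Answer: Price = 95.2959


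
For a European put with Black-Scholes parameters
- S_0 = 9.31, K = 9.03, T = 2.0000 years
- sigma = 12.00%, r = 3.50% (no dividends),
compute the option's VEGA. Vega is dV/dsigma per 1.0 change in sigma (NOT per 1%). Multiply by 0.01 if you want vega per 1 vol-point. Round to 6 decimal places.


Answer: Vega = 4.176093

Derivation:
d1 = 0.6772711404; d2 = 0.5075655129
phi(d1) = 0.3171797497; exp(-qT) = 1.0000000000; exp(-rT) = 0.9323938199
Vega = S * exp(-qT) * phi(d1) * sqrt(T) = 9.3100 * 1.0000000000 * 0.3171797497 * 1.4142135624 = 4.176093


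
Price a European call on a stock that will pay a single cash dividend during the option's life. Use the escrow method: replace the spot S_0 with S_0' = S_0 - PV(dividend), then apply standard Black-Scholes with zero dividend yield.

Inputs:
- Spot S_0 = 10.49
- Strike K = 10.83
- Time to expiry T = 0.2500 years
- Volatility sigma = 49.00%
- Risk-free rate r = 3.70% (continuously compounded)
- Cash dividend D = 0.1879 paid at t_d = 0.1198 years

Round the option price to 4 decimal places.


PV(D) = D * exp(-r * t_d) = 0.1879 * 0.99557721 = 0.18706896
S_0' = S_0 - PV(D) = 10.4900 - 0.18706896 = 10.30293104
d1 = (ln(S_0'/K) + (r + sigma^2/2)*T) / (sigma*sqrt(T)) = -0.04338424
d2 = d1 - sigma*sqrt(T) = -0.28838424
exp(-rT) = 0.99079265
N(d1) = 0.48269762; N(d2) = 0.38652631
C = S_0' * N(d1) - K * exp(-rT) * N(d2) = 10.30293104 * 0.48269762 - 10.8300 * 0.99079265 * 0.38652631 = 0.8257

Answer: Price = 0.8257


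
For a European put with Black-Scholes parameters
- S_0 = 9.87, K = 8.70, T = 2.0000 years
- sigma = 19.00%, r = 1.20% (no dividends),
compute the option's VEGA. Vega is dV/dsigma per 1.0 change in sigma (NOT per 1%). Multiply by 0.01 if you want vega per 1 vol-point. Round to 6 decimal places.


d1 = 0.6932505690; d2 = 0.4245499921
phi(d1) = 0.3137255534; exp(-qT) = 1.0000000000; exp(-rT) = 0.9762857098
Vega = S * exp(-qT) * phi(d1) * sqrt(T) = 9.8700 * 1.0000000000 * 0.3137255534 * 1.4142135624 = 4.379072

Answer: Vega = 4.379072


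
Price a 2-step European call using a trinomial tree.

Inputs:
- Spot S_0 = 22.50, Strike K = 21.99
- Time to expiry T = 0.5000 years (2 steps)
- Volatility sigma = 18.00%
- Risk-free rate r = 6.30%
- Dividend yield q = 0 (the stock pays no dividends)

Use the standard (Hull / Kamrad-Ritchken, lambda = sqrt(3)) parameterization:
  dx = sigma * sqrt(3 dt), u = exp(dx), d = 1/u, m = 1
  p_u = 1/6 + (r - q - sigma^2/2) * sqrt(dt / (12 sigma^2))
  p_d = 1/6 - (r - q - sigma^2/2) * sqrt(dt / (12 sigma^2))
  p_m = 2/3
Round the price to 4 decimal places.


Answer: Price = V(0,0) = 1.7348

Derivation:
dt = T/N = 0.250000; dx = sigma*sqrt(3*dt) = 0.155885
u = exp(dx) = 1.168691; d = 1/u = 0.855658
p_u = 0.204194, p_m = 0.666667, p_d = 0.129139
Discount per step: exp(-r*dt) = 0.984373
Stock lattice S(k, j) with j the centered position index:
  k=0: S(0,+0) = 22.5000
  k=1: S(1,-1) = 19.2523; S(1,+0) = 22.5000; S(1,+1) = 26.2956
  k=2: S(2,-2) = 16.4734; S(2,-1) = 19.2523; S(2,+0) = 22.5000; S(2,+1) = 26.2956; S(2,+2) = 30.7314
Terminal payoffs V(N, j) = max(S_T - K, 0):
  V(2,-2) = 0.000000; V(2,-1) = 0.000000; V(2,+0) = 0.510000; V(2,+1) = 4.305554; V(2,+2) = 8.741385
Backward induction: V(k, j) = exp(-r*dt) * [p_u * V(k+1, j+1) + p_m * V(k+1, j) + p_d * V(k+1, j-1)]
  V(1,-1) = exp(-r*dt) * [p_u*0.510000 + p_m*0.000000 + p_d*0.000000] = 0.102512
  V(1,+0) = exp(-r*dt) * [p_u*4.305554 + p_m*0.510000 + p_d*0.000000] = 1.200119
  V(1,+1) = exp(-r*dt) * [p_u*8.741385 + p_m*4.305554 + p_d*0.510000] = 4.647397
  V(0,+0) = exp(-r*dt) * [p_u*4.647397 + p_m*1.200119 + p_d*0.102512] = 1.734751


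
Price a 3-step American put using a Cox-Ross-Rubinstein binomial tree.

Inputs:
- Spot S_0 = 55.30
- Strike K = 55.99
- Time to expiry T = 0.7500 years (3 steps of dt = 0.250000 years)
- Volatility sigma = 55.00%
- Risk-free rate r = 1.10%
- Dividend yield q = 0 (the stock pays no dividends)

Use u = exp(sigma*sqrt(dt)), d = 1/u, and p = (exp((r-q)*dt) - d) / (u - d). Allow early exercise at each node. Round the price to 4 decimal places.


dt = T/N = 0.250000
u = exp(sigma*sqrt(dt)) = 1.316531; d = 1/u = 0.759572
p = (exp((r-q)*dt) - d) / (u - d) = 0.436624
Discount per step: exp(-r*dt) = 0.997254
Stock lattice S(k, i) with i counting down-moves:
  k=0: S(0,0) = 55.3000
  k=1: S(1,0) = 72.8041; S(1,1) = 42.0043
  k=2: S(2,0) = 95.8489; S(2,1) = 55.3000; S(2,2) = 31.9053
  k=3: S(3,0) = 126.1880; S(3,1) = 72.8041; S(3,2) = 42.0043; S(3,3) = 24.2344
Terminal payoffs V(N, i) = max(K - S_T, 0):
  V(3,0) = 0.000000; V(3,1) = 0.000000; V(3,2) = 13.985662; V(3,3) = 31.755605
Backward induction: V(k, i) = exp(-r*dt) * [p * V(k+1, i) + (1-p) * V(k+1, i+1)]; then take max(V_cont, immediate exercise) for American.
  V(2,0) = exp(-r*dt) * [p*0.000000 + (1-p)*0.000000] = 0.000000; exercise = 0.000000; V(2,0) = max -> 0.000000
  V(2,1) = exp(-r*dt) * [p*0.000000 + (1-p)*13.985662] = 7.857543; exercise = 0.690000; V(2,1) = max -> 7.857543
  V(2,2) = exp(-r*dt) * [p*13.985662 + (1-p)*31.755605] = 23.930915; exercise = 24.084675; V(2,2) = max -> 24.084675
  V(1,0) = exp(-r*dt) * [p*0.000000 + (1-p)*7.857543] = 4.414592; exercise = 0.000000; V(1,0) = max -> 4.414592
  V(1,1) = exp(-r*dt) * [p*7.857543 + (1-p)*24.084675] = 16.952830; exercise = 13.985662; V(1,1) = max -> 16.952830
  V(0,0) = exp(-r*dt) * [p*4.414592 + (1-p)*16.952830] = 11.446808; exercise = 0.690000; V(0,0) = max -> 11.446808

Answer: Price = V(0,0) = 11.4468


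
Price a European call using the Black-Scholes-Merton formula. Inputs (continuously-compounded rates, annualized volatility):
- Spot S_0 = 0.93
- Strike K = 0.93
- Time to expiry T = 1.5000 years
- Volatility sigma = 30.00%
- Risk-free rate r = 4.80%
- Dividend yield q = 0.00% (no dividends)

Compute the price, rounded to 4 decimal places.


Answer: Price = 0.1656

Derivation:
d1 = (ln(S/K) + (r - q + 0.5*sigma^2) * T) / (sigma * sqrt(T)) = 0.37967091
d2 = d1 - sigma * sqrt(T) = 0.01224745
exp(-rT) = 0.93053090; exp(-qT) = 1.00000000
C = S_0 * exp(-qT) * N(d1) - K * exp(-rT) * N(d2)
N(d1) = 0.64790514; N(d2) = 0.50488590
C = 0.9300 * 1.00000000 * 0.64790514 - 0.9300 * 0.93053090 * 0.50488590 = 0.1656


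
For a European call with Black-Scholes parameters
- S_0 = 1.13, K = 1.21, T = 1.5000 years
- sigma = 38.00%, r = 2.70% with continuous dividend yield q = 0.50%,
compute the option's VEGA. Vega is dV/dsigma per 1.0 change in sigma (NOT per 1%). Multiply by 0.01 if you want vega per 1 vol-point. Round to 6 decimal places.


Answer: Vega = 0.541314

Derivation:
d1 = 0.1566325638; d2 = -0.3087704873
phi(d1) = 0.3940783966; exp(-qT) = 0.9925280548; exp(-rT) = 0.9603091645
Vega = S * exp(-qT) * phi(d1) * sqrt(T) = 1.1300 * 0.9925280548 * 0.3940783966 * 1.2247448714 = 0.541314


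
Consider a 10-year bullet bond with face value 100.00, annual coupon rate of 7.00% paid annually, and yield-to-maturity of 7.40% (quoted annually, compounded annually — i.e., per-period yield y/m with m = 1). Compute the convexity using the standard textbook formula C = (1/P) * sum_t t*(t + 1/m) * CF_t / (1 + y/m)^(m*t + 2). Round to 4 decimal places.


Coupon per period c = face * coupon_rate / m = 7.000000
Periods per year m = 1; per-period yield y/m = 0.074000
Number of cashflows N = 10
Cashflows (t years, CF_t, discount factor 1/(1+y/m)^(m*t), PV):
  t = 1.0000: CF_t = 7.000000, DF = 0.931099, PV = 6.517691
  t = 2.0000: CF_t = 7.000000, DF = 0.866945, PV = 6.068613
  t = 3.0000: CF_t = 7.000000, DF = 0.807211, PV = 5.650478
  t = 4.0000: CF_t = 7.000000, DF = 0.751593, PV = 5.261153
  t = 5.0000: CF_t = 7.000000, DF = 0.699808, PV = 4.898653
  t = 6.0000: CF_t = 7.000000, DF = 0.651590, PV = 4.561129
  t = 7.0000: CF_t = 7.000000, DF = 0.606694, PV = 4.246861
  t = 8.0000: CF_t = 7.000000, DF = 0.564892, PV = 3.954247
  t = 9.0000: CF_t = 7.000000, DF = 0.525971, PV = 3.681794
  t = 10.0000: CF_t = 107.000000, DF = 0.489731, PV = 52.401168
Price P = sum_t PV_t = 97.241787
Convexity numerator sum_t t*(t + 1/m) * CF_t / (1+y/m)^(m*t + 2):
  t = 1.0000: term = 11.300956
  t = 2.0000: term = 31.566917
  t = 3.0000: term = 58.783830
  t = 4.0000: term = 91.222579
  t = 5.0000: term = 127.405837
  t = 6.0000: term = 166.078372
  t = 7.0000: term = 206.180474
  t = 8.0000: term = 246.824191
  t = 9.0000: term = 287.272104
  t = 10.0000: term = 4997.181074
Convexity = (1/P) * sum = 6223.816335 / 97.241787 = 64.003517

Answer: Convexity = 64.0035


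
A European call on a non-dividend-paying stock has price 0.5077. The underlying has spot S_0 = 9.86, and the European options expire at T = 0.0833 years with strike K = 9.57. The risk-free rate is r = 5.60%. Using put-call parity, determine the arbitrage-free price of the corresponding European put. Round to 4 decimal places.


Put-call parity: C - P = S_0 * exp(-qT) - K * exp(-rT).
S_0 * exp(-qT) = 9.8600 * 1.00000000 = 9.86000000
K * exp(-rT) = 9.5700 * 0.99534606 = 9.52546183
P = C - S*exp(-qT) + K*exp(-rT)
P = 0.5077 - 9.86000000 + 9.52546183 = 0.1732

Answer: Put price = 0.1732


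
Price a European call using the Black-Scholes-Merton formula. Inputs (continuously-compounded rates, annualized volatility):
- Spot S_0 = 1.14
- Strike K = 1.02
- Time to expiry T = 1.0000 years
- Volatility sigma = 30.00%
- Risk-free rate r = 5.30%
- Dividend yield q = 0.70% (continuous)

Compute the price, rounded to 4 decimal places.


Answer: Price = 0.2241

Derivation:
d1 = (ln(S/K) + (r - q + 0.5*sigma^2) * T) / (sigma * sqrt(T)) = 0.67408545
d2 = d1 - sigma * sqrt(T) = 0.37408545
exp(-rT) = 0.94838001; exp(-qT) = 0.99302444
C = S_0 * exp(-qT) * N(d1) - K * exp(-rT) * N(d2)
N(d1) = 0.74987151; N(d2) = 0.64582963
C = 1.1400 * 0.99302444 * 0.74987151 - 1.0200 * 0.94838001 * 0.64582963 = 0.2241


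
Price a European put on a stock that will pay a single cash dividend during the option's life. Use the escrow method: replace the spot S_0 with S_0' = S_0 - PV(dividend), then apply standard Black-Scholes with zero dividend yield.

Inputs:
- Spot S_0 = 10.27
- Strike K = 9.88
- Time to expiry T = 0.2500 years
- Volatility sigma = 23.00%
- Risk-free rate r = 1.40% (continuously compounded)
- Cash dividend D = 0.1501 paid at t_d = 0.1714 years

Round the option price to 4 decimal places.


PV(D) = D * exp(-r * t_d) = 0.1501 * 0.99760328 = 0.14974025
S_0' = S_0 - PV(D) = 10.2700 - 0.14974025 = 10.12025975
d1 = (ln(S_0'/K) + (r + sigma^2/2)*T) / (sigma*sqrt(T)) = 0.29686364
d2 = d1 - sigma*sqrt(T) = 0.18186364
exp(-rT) = 0.99650612
N(-d1) = 0.38328531; N(-d2) = 0.42784487
P = K * exp(-rT) * N(-d2) - S_0' * N(-d1) = 9.8800 * 0.99650612 * 0.42784487 - 10.12025975 * 0.38328531 = 0.3334

Answer: Price = 0.3334


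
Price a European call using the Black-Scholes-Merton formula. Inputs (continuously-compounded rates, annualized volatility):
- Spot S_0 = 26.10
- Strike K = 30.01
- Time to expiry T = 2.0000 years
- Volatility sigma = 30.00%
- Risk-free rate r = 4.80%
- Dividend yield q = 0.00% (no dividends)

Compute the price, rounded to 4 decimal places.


d1 = (ln(S/K) + (r - q + 0.5*sigma^2) * T) / (sigma * sqrt(T)) = 0.10937682
d2 = d1 - sigma * sqrt(T) = -0.31488725
exp(-rT) = 0.90846402; exp(-qT) = 1.00000000
C = S_0 * exp(-qT) * N(d1) - K * exp(-rT) * N(d2)
N(d1) = 0.54354819; N(d2) = 0.37642363
C = 26.1000 * 1.00000000 * 0.54354819 - 30.0100 * 0.90846402 * 0.37642363 = 3.9242

Answer: Price = 3.9242


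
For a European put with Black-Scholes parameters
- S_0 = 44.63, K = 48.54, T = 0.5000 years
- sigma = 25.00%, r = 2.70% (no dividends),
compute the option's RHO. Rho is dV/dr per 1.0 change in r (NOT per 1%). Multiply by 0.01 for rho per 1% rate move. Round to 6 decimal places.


Answer: Rho = -16.447618

Derivation:
d1 = -0.3103176104; d2 = -0.4870943057
phi(d1) = 0.3801889006; exp(-qT) = 1.0000000000; exp(-rT) = 0.9865907163
N(-d2) = 0.6869042492
Rho = -K*T*exp(-rT)*N(-d2) = -48.5400 * 0.5000 * 0.9865907163 * 0.6869042492 = -16.447618


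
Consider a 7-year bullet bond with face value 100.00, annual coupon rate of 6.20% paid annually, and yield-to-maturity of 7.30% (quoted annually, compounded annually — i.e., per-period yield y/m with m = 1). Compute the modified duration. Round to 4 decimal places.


Answer: Modified duration = 5.4497

Derivation:
Coupon per period c = face * coupon_rate / m = 6.200000
Periods per year m = 1; per-period yield y/m = 0.073000
Number of cashflows N = 7
Cashflows (t years, CF_t, discount factor 1/(1+y/m)^(m*t), PV):
  t = 1.0000: CF_t = 6.200000, DF = 0.931966, PV = 5.778192
  t = 2.0000: CF_t = 6.200000, DF = 0.868561, PV = 5.385081
  t = 3.0000: CF_t = 6.200000, DF = 0.809470, PV = 5.018715
  t = 4.0000: CF_t = 6.200000, DF = 0.754399, PV = 4.677274
  t = 5.0000: CF_t = 6.200000, DF = 0.703075, PV = 4.359062
  t = 6.0000: CF_t = 6.200000, DF = 0.655242, PV = 4.062500
  t = 7.0000: CF_t = 106.200000, DF = 0.610663, PV = 64.852461
Price P = sum_t PV_t = 94.133285
First compute Macaulay numerator sum_t t * PV_t:
  t * PV_t at t = 1.0000: 5.778192
  t * PV_t at t = 2.0000: 10.770162
  t * PV_t at t = 3.0000: 15.056145
  t * PV_t at t = 4.0000: 18.709096
  t * PV_t at t = 5.0000: 21.795312
  t * PV_t at t = 6.0000: 24.374999
  t * PV_t at t = 7.0000: 453.967229
Macaulay duration D = 550.451134 / 94.133285 = 5.847572
Modified duration = D / (1 + y/m) = 5.847572 / (1 + 0.073000) = 5.449741


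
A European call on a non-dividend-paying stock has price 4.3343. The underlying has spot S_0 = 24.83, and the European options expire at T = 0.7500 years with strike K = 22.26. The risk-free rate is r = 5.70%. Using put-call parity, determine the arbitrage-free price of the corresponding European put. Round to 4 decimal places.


Answer: Put price = 0.8327

Derivation:
Put-call parity: C - P = S_0 * exp(-qT) - K * exp(-rT).
S_0 * exp(-qT) = 24.8300 * 1.00000000 = 24.83000000
K * exp(-rT) = 22.2600 * 0.95815090 = 21.32843899
P = C - S*exp(-qT) + K*exp(-rT)
P = 4.3343 - 24.83000000 + 21.32843899 = 0.8327


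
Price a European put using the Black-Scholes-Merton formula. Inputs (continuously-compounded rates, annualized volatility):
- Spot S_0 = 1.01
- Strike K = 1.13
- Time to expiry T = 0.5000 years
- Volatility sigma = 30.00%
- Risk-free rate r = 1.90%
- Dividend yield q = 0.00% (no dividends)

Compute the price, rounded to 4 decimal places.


d1 = (ln(S/K) + (r - q + 0.5*sigma^2) * T) / (sigma * sqrt(T)) = -0.37838369
d2 = d1 - sigma * sqrt(T) = -0.59051572
exp(-rT) = 0.99054498; exp(-qT) = 1.00000000
P = K * exp(-rT) * N(-d2) - S_0 * exp(-qT) * N(-d1)
N(-d1) = 0.64742721; N(-d2) = 0.72257753
P = 1.1300 * 0.99054498 * 0.72257753 - 1.0100 * 1.00000000 * 0.64742721 = 0.1549

Answer: Price = 0.1549


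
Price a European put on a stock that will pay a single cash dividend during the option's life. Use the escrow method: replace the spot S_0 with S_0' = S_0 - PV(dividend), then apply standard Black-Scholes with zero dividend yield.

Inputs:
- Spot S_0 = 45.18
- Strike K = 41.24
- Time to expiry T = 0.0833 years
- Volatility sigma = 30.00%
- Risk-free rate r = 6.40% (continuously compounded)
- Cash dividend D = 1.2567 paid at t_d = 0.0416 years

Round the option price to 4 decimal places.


PV(D) = D * exp(-r * t_d) = 1.2567 * 0.99734114 = 1.25335861
S_0' = S_0 - PV(D) = 45.1800 - 1.25335861 = 43.92664139
d1 = (ln(S_0'/K) + (r + sigma^2/2)*T) / (sigma*sqrt(T)) = 0.83376867
d2 = d1 - sigma*sqrt(T) = 0.74718345
exp(-rT) = 0.99468299
N(-d1) = 0.20220568; N(-d2) = 0.22747642
P = K * exp(-rT) * N(-d2) - S_0' * N(-d1) = 41.2400 * 0.99468299 * 0.22747642 - 43.92664139 * 0.20220568 = 0.4490

Answer: Price = 0.4490


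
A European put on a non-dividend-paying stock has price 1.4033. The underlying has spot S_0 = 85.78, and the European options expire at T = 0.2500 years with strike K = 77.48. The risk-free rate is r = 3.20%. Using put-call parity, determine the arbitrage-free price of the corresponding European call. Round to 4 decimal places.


Answer: Call price = 10.3207

Derivation:
Put-call parity: C - P = S_0 * exp(-qT) - K * exp(-rT).
S_0 * exp(-qT) = 85.7800 * 1.00000000 = 85.78000000
K * exp(-rT) = 77.4800 * 0.99203191 = 76.86263276
C = P + S*exp(-qT) - K*exp(-rT)
C = 1.4033 + 85.78000000 - 76.86263276 = 10.3207


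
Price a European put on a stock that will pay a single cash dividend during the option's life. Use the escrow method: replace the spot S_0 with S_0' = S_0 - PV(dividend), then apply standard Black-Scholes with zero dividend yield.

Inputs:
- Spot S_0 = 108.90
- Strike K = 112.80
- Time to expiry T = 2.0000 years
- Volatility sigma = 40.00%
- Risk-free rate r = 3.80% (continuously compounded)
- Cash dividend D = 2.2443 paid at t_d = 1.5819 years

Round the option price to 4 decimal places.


Answer: Price = 22.4273

Derivation:
PV(D) = D * exp(-r * t_d) = 2.2443 * 0.94165887 = 2.11336501
S_0' = S_0 - PV(D) = 108.9000 - 2.11336501 = 106.78663499
d1 = (ln(S_0'/K) + (r + sigma^2/2)*T) / (sigma*sqrt(T)) = 0.32034843
d2 = d1 - sigma*sqrt(T) = -0.24533699
exp(-rT) = 0.92681621
N(-d1) = 0.37435211; N(-d2) = 0.59690224
P = K * exp(-rT) * N(-d2) - S_0' * N(-d1) = 112.8000 * 0.92681621 * 0.59690224 - 106.78663499 * 0.37435211 = 22.4273


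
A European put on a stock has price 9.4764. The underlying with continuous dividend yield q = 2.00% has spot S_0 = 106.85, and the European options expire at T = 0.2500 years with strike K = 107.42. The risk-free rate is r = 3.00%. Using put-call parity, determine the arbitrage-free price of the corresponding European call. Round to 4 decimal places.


Answer: Call price = 9.1761

Derivation:
Put-call parity: C - P = S_0 * exp(-qT) - K * exp(-rT).
S_0 * exp(-qT) = 106.8500 * 0.99501248 = 106.31708340
K * exp(-rT) = 107.4200 * 0.99252805 = 106.61736365
C = P + S*exp(-qT) - K*exp(-rT)
C = 9.4764 + 106.31708340 - 106.61736365 = 9.1761


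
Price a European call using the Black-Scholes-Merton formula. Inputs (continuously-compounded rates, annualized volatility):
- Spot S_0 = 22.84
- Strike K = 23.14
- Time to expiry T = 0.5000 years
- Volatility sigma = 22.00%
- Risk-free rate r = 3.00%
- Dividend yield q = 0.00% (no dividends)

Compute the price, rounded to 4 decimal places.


Answer: Price = 1.4370

Derivation:
d1 = (ln(S/K) + (r - q + 0.5*sigma^2) * T) / (sigma * sqrt(T)) = 0.09032108
d2 = d1 - sigma * sqrt(T) = -0.06524241
exp(-rT) = 0.98511194; exp(-qT) = 1.00000000
C = S_0 * exp(-qT) * N(d1) - K * exp(-rT) * N(d2)
N(d1) = 0.53598397; N(d2) = 0.47399050
C = 22.8400 * 1.00000000 * 0.53598397 - 23.1400 * 0.98511194 * 0.47399050 = 1.4370


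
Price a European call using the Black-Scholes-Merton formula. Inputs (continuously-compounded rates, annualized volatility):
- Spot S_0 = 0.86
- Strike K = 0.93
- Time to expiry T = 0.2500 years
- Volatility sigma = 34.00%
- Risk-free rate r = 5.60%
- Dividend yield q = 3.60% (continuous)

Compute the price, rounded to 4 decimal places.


d1 = (ln(S/K) + (r - q + 0.5*sigma^2) * T) / (sigma * sqrt(T)) = -0.34589528
d2 = d1 - sigma * sqrt(T) = -0.51589528
exp(-rT) = 0.98609754; exp(-qT) = 0.99104038
C = S_0 * exp(-qT) * N(d1) - K * exp(-rT) * N(d2)
N(d1) = 0.36471071; N(d2) = 0.30296378
C = 0.8600 * 0.99104038 * 0.36471071 - 0.9300 * 0.98609754 * 0.30296378 = 0.0330

Answer: Price = 0.0330


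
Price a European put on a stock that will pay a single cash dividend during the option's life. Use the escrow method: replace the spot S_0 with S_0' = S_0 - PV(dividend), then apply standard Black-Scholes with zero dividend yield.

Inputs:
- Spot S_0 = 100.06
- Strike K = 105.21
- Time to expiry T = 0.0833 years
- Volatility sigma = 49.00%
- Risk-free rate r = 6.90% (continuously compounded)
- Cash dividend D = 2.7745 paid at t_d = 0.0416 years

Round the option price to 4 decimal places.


PV(D) = D * exp(-r * t_d) = 2.7745 * 0.99713372 = 2.76654749
S_0' = S_0 - PV(D) = 100.0600 - 2.76654749 = 97.29345251
d1 = (ln(S_0'/K) + (r + sigma^2/2)*T) / (sigma*sqrt(T)) = -0.44178814
d2 = d1 - sigma*sqrt(T) = -0.58321066
exp(-rT) = 0.99426879
N(-d1) = 0.67067874; N(-d2) = 0.72012425
P = K * exp(-rT) * N(-d2) - S_0' * N(-d1) = 105.2100 * 0.99426879 * 0.72012425 - 97.29345251 * 0.67067874 = 10.0774

Answer: Price = 10.0774


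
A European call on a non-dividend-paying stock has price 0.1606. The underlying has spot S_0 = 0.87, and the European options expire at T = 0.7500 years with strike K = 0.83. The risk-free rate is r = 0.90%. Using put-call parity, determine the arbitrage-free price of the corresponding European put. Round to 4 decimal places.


Answer: Put price = 0.1150

Derivation:
Put-call parity: C - P = S_0 * exp(-qT) - K * exp(-rT).
S_0 * exp(-qT) = 0.8700 * 1.00000000 = 0.87000000
K * exp(-rT) = 0.8300 * 0.99327273 = 0.82441637
P = C - S*exp(-qT) + K*exp(-rT)
P = 0.1606 - 0.87000000 + 0.82441637 = 0.1150


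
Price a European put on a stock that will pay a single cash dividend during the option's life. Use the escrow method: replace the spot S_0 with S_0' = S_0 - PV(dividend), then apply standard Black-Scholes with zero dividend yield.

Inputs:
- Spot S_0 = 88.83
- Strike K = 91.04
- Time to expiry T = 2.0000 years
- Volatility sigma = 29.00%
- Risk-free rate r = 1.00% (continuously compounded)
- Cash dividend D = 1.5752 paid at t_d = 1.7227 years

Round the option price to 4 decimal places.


PV(D) = D * exp(-r * t_d) = 1.5752 * 0.98292054 = 1.54829643
S_0' = S_0 - PV(D) = 88.8300 - 1.54829643 = 87.28170357
d1 = (ln(S_0'/K) + (r + sigma^2/2)*T) / (sigma*sqrt(T)) = 0.15103286
d2 = d1 - sigma*sqrt(T) = -0.25908907
exp(-rT) = 0.98019867
N(-d1) = 0.43997490; N(-d2) = 0.60221674
P = K * exp(-rT) * N(-d2) - S_0' * N(-d1) = 91.0400 * 0.98019867 * 0.60221674 - 87.28170357 * 0.43997490 = 15.3384

Answer: Price = 15.3384


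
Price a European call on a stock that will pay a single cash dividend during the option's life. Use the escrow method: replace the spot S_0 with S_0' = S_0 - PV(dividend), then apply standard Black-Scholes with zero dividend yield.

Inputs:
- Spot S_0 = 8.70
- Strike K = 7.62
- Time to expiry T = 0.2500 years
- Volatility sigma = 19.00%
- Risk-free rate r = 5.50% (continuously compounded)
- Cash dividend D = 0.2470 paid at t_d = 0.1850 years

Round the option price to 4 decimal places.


Answer: Price = 0.9787

Derivation:
PV(D) = D * exp(-r * t_d) = 0.2470 * 0.98987659 = 0.24449952
S_0' = S_0 - PV(D) = 8.7000 - 0.24449952 = 8.45550048
d1 = (ln(S_0'/K) + (r + sigma^2/2)*T) / (sigma*sqrt(T)) = 1.28740321
d2 = d1 - sigma*sqrt(T) = 1.19240321
exp(-rT) = 0.98634410
N(d1) = 0.90102311; N(d2) = 0.88344841
C = S_0' * N(d1) - K * exp(-rT) * N(d2) = 8.45550048 * 0.90102311 - 7.6200 * 0.98634410 * 0.88344841 = 0.9787


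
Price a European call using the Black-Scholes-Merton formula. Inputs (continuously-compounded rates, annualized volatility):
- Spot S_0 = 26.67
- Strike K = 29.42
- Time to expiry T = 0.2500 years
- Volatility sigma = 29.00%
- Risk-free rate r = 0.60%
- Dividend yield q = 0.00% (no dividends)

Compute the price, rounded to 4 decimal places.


d1 = (ln(S/K) + (r - q + 0.5*sigma^2) * T) / (sigma * sqrt(T)) = -0.59395088
d2 = d1 - sigma * sqrt(T) = -0.73895088
exp(-rT) = 0.99850112; exp(-qT) = 1.00000000
C = S_0 * exp(-qT) * N(d1) - K * exp(-rT) * N(d2)
N(d1) = 0.27627248; N(d2) = 0.22996841
C = 26.6700 * 1.00000000 * 0.27627248 - 29.4200 * 0.99850112 * 0.22996841 = 0.6127

Answer: Price = 0.6127


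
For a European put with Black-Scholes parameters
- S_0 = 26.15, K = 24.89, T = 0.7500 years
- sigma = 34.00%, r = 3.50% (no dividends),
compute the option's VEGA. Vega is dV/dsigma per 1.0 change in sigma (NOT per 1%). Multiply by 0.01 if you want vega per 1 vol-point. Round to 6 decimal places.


d1 = 0.4040877052; d2 = 0.1096390679
phi(d1) = 0.3676654087; exp(-qT) = 1.0000000000; exp(-rT) = 0.9740915363
Vega = S * exp(-qT) * phi(d1) * sqrt(T) = 26.1500 * 1.0000000000 * 0.3676654087 * 0.8660254038 = 8.326358

Answer: Vega = 8.326358


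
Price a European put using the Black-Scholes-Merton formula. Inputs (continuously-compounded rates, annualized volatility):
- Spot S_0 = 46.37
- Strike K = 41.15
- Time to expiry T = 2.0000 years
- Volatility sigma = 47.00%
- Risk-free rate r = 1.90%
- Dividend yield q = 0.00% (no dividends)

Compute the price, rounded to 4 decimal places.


d1 = (ln(S/K) + (r - q + 0.5*sigma^2) * T) / (sigma * sqrt(T)) = 0.56918902
d2 = d1 - sigma * sqrt(T) = -0.09549135
exp(-rT) = 0.96271294; exp(-qT) = 1.00000000
P = K * exp(-rT) * N(-d2) - S_0 * exp(-qT) * N(-d1)
N(-d1) = 0.28461394; N(-d2) = 0.53803772
P = 41.1500 * 0.96271294 * 0.53803772 - 46.3700 * 1.00000000 * 0.28461394 = 8.1172

Answer: Price = 8.1172


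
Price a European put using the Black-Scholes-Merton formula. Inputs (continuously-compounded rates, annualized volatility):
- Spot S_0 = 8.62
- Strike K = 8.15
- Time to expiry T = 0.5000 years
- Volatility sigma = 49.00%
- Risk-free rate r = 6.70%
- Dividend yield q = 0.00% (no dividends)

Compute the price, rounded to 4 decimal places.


Answer: Price = 0.8028

Derivation:
d1 = (ln(S/K) + (r - q + 0.5*sigma^2) * T) / (sigma * sqrt(T)) = 0.43174542
d2 = d1 - sigma * sqrt(T) = 0.08526310
exp(-rT) = 0.96705491; exp(-qT) = 1.00000000
P = K * exp(-rT) * N(-d2) - S_0 * exp(-qT) * N(-d1)
N(-d1) = 0.33296322; N(-d2) = 0.46602611
P = 8.1500 * 0.96705491 * 0.46602611 - 8.6200 * 1.00000000 * 0.33296322 = 0.8028


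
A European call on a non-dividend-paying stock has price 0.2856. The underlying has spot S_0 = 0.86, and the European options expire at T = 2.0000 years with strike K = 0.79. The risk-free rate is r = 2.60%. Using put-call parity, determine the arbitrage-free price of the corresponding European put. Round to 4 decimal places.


Put-call parity: C - P = S_0 * exp(-qT) - K * exp(-rT).
S_0 * exp(-qT) = 0.8600 * 1.00000000 = 0.86000000
K * exp(-rT) = 0.7900 * 0.94932887 = 0.74996980
P = C - S*exp(-qT) + K*exp(-rT)
P = 0.2856 - 0.86000000 + 0.74996980 = 0.1756

Answer: Put price = 0.1756


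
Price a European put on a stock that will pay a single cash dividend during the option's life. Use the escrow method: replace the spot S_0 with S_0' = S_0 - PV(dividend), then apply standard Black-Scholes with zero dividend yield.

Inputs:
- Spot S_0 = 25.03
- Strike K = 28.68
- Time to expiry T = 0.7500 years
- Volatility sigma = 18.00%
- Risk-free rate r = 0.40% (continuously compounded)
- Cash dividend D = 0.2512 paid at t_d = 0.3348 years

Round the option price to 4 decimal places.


Answer: Price = 4.2169

Derivation:
PV(D) = D * exp(-r * t_d) = 0.2512 * 0.99866170 = 0.25086382
S_0' = S_0 - PV(D) = 25.0300 - 0.25086382 = 24.77913618
d1 = (ln(S_0'/K) + (r + sigma^2/2)*T) / (sigma*sqrt(T)) = -0.84067331
d2 = d1 - sigma*sqrt(T) = -0.99655788
exp(-rT) = 0.99700450
N(-d1) = 0.79973451; N(-d2) = 0.84051042
P = K * exp(-rT) * N(-d2) - S_0' * N(-d1) = 28.6800 * 0.99700450 * 0.84051042 - 24.77913618 * 0.79973451 = 4.2169


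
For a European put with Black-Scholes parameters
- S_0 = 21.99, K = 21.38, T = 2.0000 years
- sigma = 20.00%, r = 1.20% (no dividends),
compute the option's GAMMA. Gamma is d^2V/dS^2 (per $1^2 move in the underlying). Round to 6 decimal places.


d1 = 0.3257354526; d2 = 0.0428927402
phi(d1) = 0.3783292897; exp(-qT) = 1.0000000000; exp(-rT) = 0.9762857098
Gamma = exp(-qT) * phi(d1) / (S * sigma * sqrt(T)) = 1.0000000000 * 0.3783292897 / (21.9900 * 0.2000 * 1.4142135624) = 0.060827

Answer: Gamma = 0.060827


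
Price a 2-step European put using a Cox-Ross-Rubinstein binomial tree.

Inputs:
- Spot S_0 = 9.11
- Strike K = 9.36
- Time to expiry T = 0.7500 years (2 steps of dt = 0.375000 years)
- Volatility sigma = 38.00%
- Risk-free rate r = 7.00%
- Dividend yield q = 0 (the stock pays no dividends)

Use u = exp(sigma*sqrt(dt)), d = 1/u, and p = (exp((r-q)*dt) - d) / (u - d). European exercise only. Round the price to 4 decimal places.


Answer: Price = V(0,0) = 0.9865

Derivation:
dt = T/N = 0.375000
u = exp(sigma*sqrt(dt)) = 1.262005; d = 1/u = 0.792390
p = (exp((r-q)*dt) - d) / (u - d) = 0.498723
Discount per step: exp(-r*dt) = 0.974092
Stock lattice S(k, i) with i counting down-moves:
  k=0: S(0,0) = 9.1100
  k=1: S(1,0) = 11.4969; S(1,1) = 7.2187
  k=2: S(2,0) = 14.5091; S(2,1) = 9.1100; S(2,2) = 5.7200
Terminal payoffs V(N, i) = max(K - S_T, 0):
  V(2,0) = 0.000000; V(2,1) = 0.250000; V(2,2) = 3.639995
Backward induction: V(k, i) = exp(-r*dt) * [p * V(k+1, i) + (1-p) * V(k+1, i+1)].
  V(1,0) = exp(-r*dt) * [p*0.000000 + (1-p)*0.250000] = 0.122072
  V(1,1) = exp(-r*dt) * [p*0.250000 + (1-p)*3.639995] = 1.898823
  V(0,0) = exp(-r*dt) * [p*0.122072 + (1-p)*1.898823] = 0.986479


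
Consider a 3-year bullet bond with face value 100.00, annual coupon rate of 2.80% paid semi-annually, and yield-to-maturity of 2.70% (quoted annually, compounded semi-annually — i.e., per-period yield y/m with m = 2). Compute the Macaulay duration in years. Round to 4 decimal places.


Coupon per period c = face * coupon_rate / m = 1.400000
Periods per year m = 2; per-period yield y/m = 0.013500
Number of cashflows N = 6
Cashflows (t years, CF_t, discount factor 1/(1+y/m)^(m*t), PV):
  t = 0.5000: CF_t = 1.400000, DF = 0.986680, PV = 1.381352
  t = 1.0000: CF_t = 1.400000, DF = 0.973537, PV = 1.362952
  t = 1.5000: CF_t = 1.400000, DF = 0.960569, PV = 1.344797
  t = 2.0000: CF_t = 1.400000, DF = 0.947774, PV = 1.326884
  t = 2.5000: CF_t = 1.400000, DF = 0.935150, PV = 1.309210
  t = 3.0000: CF_t = 101.400000, DF = 0.922694, PV = 93.561125
Price P = sum_t PV_t = 100.286320
Macaulay numerator sum_t t * PV_t:
  t * PV_t at t = 0.5000: 0.690676
  t * PV_t at t = 1.0000: 1.362952
  t * PV_t at t = 1.5000: 2.017196
  t * PV_t at t = 2.0000: 2.653768
  t * PV_t at t = 2.5000: 3.273025
  t * PV_t at t = 3.0000: 280.683376
Macaulay duration D = (sum_t t * PV_t) / P = 290.680993 / 100.286320 = 2.898511

Answer: Macaulay duration = 2.8985 years


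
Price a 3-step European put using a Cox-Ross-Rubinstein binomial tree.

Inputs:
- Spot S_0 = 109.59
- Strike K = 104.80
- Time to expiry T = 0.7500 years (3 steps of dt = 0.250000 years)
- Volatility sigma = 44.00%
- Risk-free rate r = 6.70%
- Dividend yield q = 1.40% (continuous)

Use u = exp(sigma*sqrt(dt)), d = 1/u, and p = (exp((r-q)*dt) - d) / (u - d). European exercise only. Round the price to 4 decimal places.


dt = T/N = 0.250000
u = exp(sigma*sqrt(dt)) = 1.246077; d = 1/u = 0.802519
p = (exp((r-q)*dt) - d) / (u - d) = 0.475292
Discount per step: exp(-r*dt) = 0.983390
Stock lattice S(k, i) with i counting down-moves:
  k=0: S(0,0) = 109.5900
  k=1: S(1,0) = 136.5575; S(1,1) = 87.9480
  k=2: S(2,0) = 170.1612; S(2,1) = 109.5900; S(2,2) = 70.5800
  k=3: S(3,0) = 212.0339; S(3,1) = 136.5575; S(3,2) = 87.9480; S(3,3) = 56.6417
Terminal payoffs V(N, i) = max(K - S_T, 0):
  V(3,0) = 0.000000; V(3,1) = 0.000000; V(3,2) = 16.851965; V(3,3) = 48.158262
Backward induction: V(k, i) = exp(-r*dt) * [p * V(k+1, i) + (1-p) * V(k+1, i+1)].
  V(2,0) = exp(-r*dt) * [p*0.000000 + (1-p)*0.000000] = 0.000000
  V(2,1) = exp(-r*dt) * [p*0.000000 + (1-p)*16.851965] = 8.695491
  V(2,2) = exp(-r*dt) * [p*16.851965 + (1-p)*48.158262] = 32.725866
  V(1,0) = exp(-r*dt) * [p*0.000000 + (1-p)*8.695491] = 4.486810
  V(1,1) = exp(-r*dt) * [p*8.695491 + (1-p)*32.725866] = 20.950553
  V(0,0) = exp(-r*dt) * [p*4.486810 + (1-p)*20.950553] = 12.907453

Answer: Price = V(0,0) = 12.9075


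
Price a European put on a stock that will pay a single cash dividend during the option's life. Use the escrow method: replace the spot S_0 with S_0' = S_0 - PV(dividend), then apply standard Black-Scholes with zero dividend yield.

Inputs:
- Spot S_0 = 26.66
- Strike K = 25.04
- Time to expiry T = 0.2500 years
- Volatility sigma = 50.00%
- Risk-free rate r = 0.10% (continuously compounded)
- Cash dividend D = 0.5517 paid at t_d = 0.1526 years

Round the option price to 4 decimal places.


PV(D) = D * exp(-r * t_d) = 0.5517 * 0.99984741 = 0.55161582
S_0' = S_0 - PV(D) = 26.6600 - 0.55161582 = 26.10838418
d1 = (ln(S_0'/K) + (r + sigma^2/2)*T) / (sigma*sqrt(T)) = 0.29312780
d2 = d1 - sigma*sqrt(T) = 0.04312780
exp(-rT) = 0.99975003
N(-d1) = 0.38471223; N(-d2) = 0.48279983
P = K * exp(-rT) * N(-d2) - S_0' * N(-d1) = 25.0400 * 0.99975003 * 0.48279983 - 26.10838418 * 0.38471223 = 2.0421

Answer: Price = 2.0421


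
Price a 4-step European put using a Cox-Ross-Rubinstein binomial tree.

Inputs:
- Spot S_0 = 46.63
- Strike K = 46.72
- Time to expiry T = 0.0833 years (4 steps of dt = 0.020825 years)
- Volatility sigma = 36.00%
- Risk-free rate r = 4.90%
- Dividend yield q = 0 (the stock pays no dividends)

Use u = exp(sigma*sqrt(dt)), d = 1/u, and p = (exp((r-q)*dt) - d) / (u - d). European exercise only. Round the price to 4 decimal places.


Answer: Price = V(0,0) = 1.7808

Derivation:
dt = T/N = 0.020825
u = exp(sigma*sqrt(dt)) = 1.053324; d = 1/u = 0.949375
p = (exp((r-q)*dt) - d) / (u - d) = 0.496837
Discount per step: exp(-r*dt) = 0.998980
Stock lattice S(k, i) with i counting down-moves:
  k=0: S(0,0) = 46.6300
  k=1: S(1,0) = 49.1165; S(1,1) = 44.2694
  k=2: S(2,0) = 51.7356; S(2,1) = 46.6300; S(2,2) = 42.0282
  k=3: S(3,0) = 54.4944; S(3,1) = 49.1165; S(3,2) = 44.2694; S(3,3) = 39.9006
  k=4: S(4,0) = 57.4002; S(4,1) = 51.7356; S(4,2) = 46.6300; S(4,3) = 42.0282; S(4,4) = 37.8806
Terminal payoffs V(N, i) = max(K - S_T, 0):
  V(4,0) = 0.000000; V(4,1) = 0.000000; V(4,2) = 0.090000; V(4,3) = 4.691757; V(4,4) = 8.839382
Backward induction: V(k, i) = exp(-r*dt) * [p * V(k+1, i) + (1-p) * V(k+1, i+1)].
  V(3,0) = exp(-r*dt) * [p*0.000000 + (1-p)*0.000000] = 0.000000
  V(3,1) = exp(-r*dt) * [p*0.000000 + (1-p)*0.090000] = 0.045239
  V(3,2) = exp(-r*dt) * [p*0.090000 + (1-p)*4.691757] = 2.402982
  V(3,3) = exp(-r*dt) * [p*4.691757 + (1-p)*8.839382] = 6.771776
  V(2,0) = exp(-r*dt) * [p*0.000000 + (1-p)*0.045239] = 0.022739
  V(2,1) = exp(-r*dt) * [p*0.045239 + (1-p)*2.402982] = 1.230312
  V(2,2) = exp(-r*dt) * [p*2.402982 + (1-p)*6.771776] = 4.596506
  V(1,0) = exp(-r*dt) * [p*0.022739 + (1-p)*1.230312] = 0.629703
  V(1,1) = exp(-r*dt) * [p*1.230312 + (1-p)*4.596506] = 2.921075
  V(0,0) = exp(-r*dt) * [p*0.629703 + (1-p)*2.921075] = 1.780819


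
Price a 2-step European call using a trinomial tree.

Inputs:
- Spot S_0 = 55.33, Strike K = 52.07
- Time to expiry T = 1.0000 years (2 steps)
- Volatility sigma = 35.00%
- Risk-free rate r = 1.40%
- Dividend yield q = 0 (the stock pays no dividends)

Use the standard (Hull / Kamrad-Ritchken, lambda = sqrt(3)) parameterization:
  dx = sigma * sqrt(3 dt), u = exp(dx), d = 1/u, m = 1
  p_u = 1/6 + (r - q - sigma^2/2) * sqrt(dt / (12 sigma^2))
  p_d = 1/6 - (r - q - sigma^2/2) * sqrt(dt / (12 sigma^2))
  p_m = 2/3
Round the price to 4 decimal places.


dt = T/N = 0.500000; dx = sigma*sqrt(3*dt) = 0.428661
u = exp(dx) = 1.535200; d = 1/u = 0.651381
p_u = 0.139110, p_m = 0.666667, p_d = 0.194223
Discount per step: exp(-r*dt) = 0.993024
Stock lattice S(k, j) with j the centered position index:
  k=0: S(0,+0) = 55.3300
  k=1: S(1,-1) = 36.0409; S(1,+0) = 55.3300; S(1,+1) = 84.9426
  k=2: S(2,-2) = 23.4764; S(2,-1) = 36.0409; S(2,+0) = 55.3300; S(2,+1) = 84.9426; S(2,+2) = 130.4039
Terminal payoffs V(N, j) = max(S_T - K, 0):
  V(2,-2) = 0.000000; V(2,-1) = 0.000000; V(2,+0) = 3.260000; V(2,+1) = 32.872619; V(2,+2) = 78.333914
Backward induction: V(k, j) = exp(-r*dt) * [p_u * V(k+1, j+1) + p_m * V(k+1, j) + p_d * V(k+1, j-1)]
  V(1,-1) = exp(-r*dt) * [p_u*3.260000 + p_m*0.000000 + p_d*0.000000] = 0.450335
  V(1,+0) = exp(-r*dt) * [p_u*32.872619 + p_m*3.260000 + p_d*0.000000] = 6.699182
  V(1,+1) = exp(-r*dt) * [p_u*78.333914 + p_m*32.872619 + p_d*3.260000] = 33.211972
  V(0,+0) = exp(-r*dt) * [p_u*33.211972 + p_m*6.699182 + p_d*0.450335] = 9.109709

Answer: Price = V(0,0) = 9.1097


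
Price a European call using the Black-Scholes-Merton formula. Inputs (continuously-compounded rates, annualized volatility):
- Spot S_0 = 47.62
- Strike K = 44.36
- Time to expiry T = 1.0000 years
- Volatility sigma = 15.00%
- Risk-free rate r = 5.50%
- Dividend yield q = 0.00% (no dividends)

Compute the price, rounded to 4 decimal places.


Answer: Price = 6.3844

Derivation:
d1 = (ln(S/K) + (r - q + 0.5*sigma^2) * T) / (sigma * sqrt(T)) = 0.91443119
d2 = d1 - sigma * sqrt(T) = 0.76443119
exp(-rT) = 0.94648515; exp(-qT) = 1.00000000
C = S_0 * exp(-qT) * N(d1) - K * exp(-rT) * N(d2)
N(d1) = 0.81975484; N(d2) = 0.77769484
C = 47.6200 * 1.00000000 * 0.81975484 - 44.3600 * 0.94648515 * 0.77769484 = 6.3844


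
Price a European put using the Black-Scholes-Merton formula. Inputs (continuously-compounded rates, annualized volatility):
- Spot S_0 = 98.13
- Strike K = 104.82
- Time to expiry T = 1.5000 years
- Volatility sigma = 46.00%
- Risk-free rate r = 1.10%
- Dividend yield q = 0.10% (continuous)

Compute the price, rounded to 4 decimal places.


d1 = (ln(S/K) + (r - q + 0.5*sigma^2) * T) / (sigma * sqrt(T)) = 0.19125285
d2 = d1 - sigma * sqrt(T) = -0.37212979
exp(-rT) = 0.98363538; exp(-qT) = 0.99850112
P = K * exp(-rT) * N(-d2) - S_0 * exp(-qT) * N(-d1)
N(-d1) = 0.42416375; N(-d2) = 0.64510189
P = 104.8200 * 0.98363538 * 0.64510189 - 98.1300 * 0.99850112 * 0.42416375 = 24.9522

Answer: Price = 24.9522


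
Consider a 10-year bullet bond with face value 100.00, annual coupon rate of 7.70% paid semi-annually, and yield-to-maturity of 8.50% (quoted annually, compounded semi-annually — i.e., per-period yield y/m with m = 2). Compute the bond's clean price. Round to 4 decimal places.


Answer: Price = 94.6823

Derivation:
Coupon per period c = face * coupon_rate / m = 3.850000
Periods per year m = 2; per-period yield y/m = 0.042500
Number of cashflows N = 20
Cashflows (t years, CF_t, discount factor 1/(1+y/m)^(m*t), PV):
  t = 0.5000: CF_t = 3.850000, DF = 0.959233, PV = 3.693046
  t = 1.0000: CF_t = 3.850000, DF = 0.920127, PV = 3.542490
  t = 1.5000: CF_t = 3.850000, DF = 0.882616, PV = 3.398072
  t = 2.0000: CF_t = 3.850000, DF = 0.846634, PV = 3.259541
  t = 2.5000: CF_t = 3.850000, DF = 0.812119, PV = 3.126658
  t = 3.0000: CF_t = 3.850000, DF = 0.779011, PV = 2.999193
  t = 3.5000: CF_t = 3.850000, DF = 0.747253, PV = 2.876923
  t = 4.0000: CF_t = 3.850000, DF = 0.716789, PV = 2.759639
  t = 4.5000: CF_t = 3.850000, DF = 0.687568, PV = 2.647135
  t = 5.0000: CF_t = 3.850000, DF = 0.659537, PV = 2.539219
  t = 5.5000: CF_t = 3.850000, DF = 0.632650, PV = 2.435701
  t = 6.0000: CF_t = 3.850000, DF = 0.606858, PV = 2.336404
  t = 6.5000: CF_t = 3.850000, DF = 0.582118, PV = 2.241155
  t = 7.0000: CF_t = 3.850000, DF = 0.558387, PV = 2.149789
  t = 7.5000: CF_t = 3.850000, DF = 0.535623, PV = 2.062148
  t = 8.0000: CF_t = 3.850000, DF = 0.513787, PV = 1.978079
  t = 8.5000: CF_t = 3.850000, DF = 0.492841, PV = 1.897438
  t = 9.0000: CF_t = 3.850000, DF = 0.472749, PV = 1.820085
  t = 9.5000: CF_t = 3.850000, DF = 0.453477, PV = 1.745885
  t = 10.0000: CF_t = 103.850000, DF = 0.434989, PV = 45.173655
Price P = sum_t PV_t = 94.682254
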